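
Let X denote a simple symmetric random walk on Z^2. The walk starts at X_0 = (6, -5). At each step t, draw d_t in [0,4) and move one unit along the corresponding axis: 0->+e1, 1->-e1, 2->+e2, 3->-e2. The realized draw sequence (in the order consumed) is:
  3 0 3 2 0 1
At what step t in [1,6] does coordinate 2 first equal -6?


1

t=0: X=(6, -5), d=3 → -e2, X_1=(6, -6)
t=1: X=(6, -6), d=0 → +e1, X_2=(7, -6)
t=2: X=(7, -6), d=3 → -e2, X_3=(7, -7)
t=3: X=(7, -7), d=2 → +e2, X_4=(7, -6)
t=4: X=(7, -6), d=0 → +e1, X_5=(8, -6)
t=5: X=(8, -6), d=1 → -e1, X_6=(7, -6)


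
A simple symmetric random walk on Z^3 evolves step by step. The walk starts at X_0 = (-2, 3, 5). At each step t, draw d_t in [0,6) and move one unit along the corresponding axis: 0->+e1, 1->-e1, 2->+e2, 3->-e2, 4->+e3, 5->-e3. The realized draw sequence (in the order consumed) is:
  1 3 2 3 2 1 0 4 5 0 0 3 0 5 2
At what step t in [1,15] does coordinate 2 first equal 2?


2

t=0: X=(-2, 3, 5), d=1 → -e1, X_1=(-3, 3, 5)
t=1: X=(-3, 3, 5), d=3 → -e2, X_2=(-3, 2, 5)
t=2: X=(-3, 2, 5), d=2 → +e2, X_3=(-3, 3, 5)
t=3: X=(-3, 3, 5), d=3 → -e2, X_4=(-3, 2, 5)
t=4: X=(-3, 2, 5), d=2 → +e2, X_5=(-3, 3, 5)
t=5: X=(-3, 3, 5), d=1 → -e1, X_6=(-4, 3, 5)
t=6: X=(-4, 3, 5), d=0 → +e1, X_7=(-3, 3, 5)
t=7: X=(-3, 3, 5), d=4 → +e3, X_8=(-3, 3, 6)
t=8: X=(-3, 3, 6), d=5 → -e3, X_9=(-3, 3, 5)
t=9: X=(-3, 3, 5), d=0 → +e1, X_10=(-2, 3, 5)
t=10: X=(-2, 3, 5), d=0 → +e1, X_11=(-1, 3, 5)
t=11: X=(-1, 3, 5), d=3 → -e2, X_12=(-1, 2, 5)
t=12: X=(-1, 2, 5), d=0 → +e1, X_13=(0, 2, 5)
t=13: X=(0, 2, 5), d=5 → -e3, X_14=(0, 2, 4)
t=14: X=(0, 2, 4), d=2 → +e2, X_15=(0, 3, 4)


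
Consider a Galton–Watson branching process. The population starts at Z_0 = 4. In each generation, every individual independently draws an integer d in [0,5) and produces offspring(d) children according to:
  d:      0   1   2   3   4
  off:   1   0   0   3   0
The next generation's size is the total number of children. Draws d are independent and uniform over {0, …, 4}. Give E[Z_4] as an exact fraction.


Outcome values over d=0..4: [1, 0, 0, 3, 0]
Σy = 4, Σy² = 10, M = 5
μ = 4/5 = 4/5,  σ² = 10/5 − (4/5)² = 34/25
E[Z_0] = 4
E[Z_1] = 4/5·E[Z_0] = 16/5
E[Z_2] = 4/5·E[Z_1] = 64/25
E[Z_3] = 4/5·E[Z_2] = 256/125
E[Z_4] = 4/5·E[Z_3] = 1024/625

1024/625


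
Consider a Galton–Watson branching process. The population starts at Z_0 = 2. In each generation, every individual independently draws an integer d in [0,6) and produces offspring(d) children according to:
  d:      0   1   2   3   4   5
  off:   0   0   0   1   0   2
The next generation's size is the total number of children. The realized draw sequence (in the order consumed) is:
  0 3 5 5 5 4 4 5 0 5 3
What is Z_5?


gen 0: Z_0=2, draws=[0, 3], offspring=[0, 1], Z_1=1
gen 1: Z_1=1, draws=[5], offspring=[2], Z_2=2
gen 2: Z_2=2, draws=[5, 5], offspring=[2, 2], Z_3=4
gen 3: Z_3=4, draws=[4, 4, 5, 0], offspring=[0, 0, 2, 0], Z_4=2
gen 4: Z_4=2, draws=[5, 3], offspring=[2, 1], Z_5=3

3


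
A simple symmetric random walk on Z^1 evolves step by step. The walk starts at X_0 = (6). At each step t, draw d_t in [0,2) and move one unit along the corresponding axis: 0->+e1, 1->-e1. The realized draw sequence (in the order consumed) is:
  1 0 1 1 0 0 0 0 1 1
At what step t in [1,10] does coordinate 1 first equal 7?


t=0: X=(6), d=1 → -e1, X_1=(5)
t=1: X=(5), d=0 → +e1, X_2=(6)
t=2: X=(6), d=1 → -e1, X_3=(5)
t=3: X=(5), d=1 → -e1, X_4=(4)
t=4: X=(4), d=0 → +e1, X_5=(5)
t=5: X=(5), d=0 → +e1, X_6=(6)
t=6: X=(6), d=0 → +e1, X_7=(7)
t=7: X=(7), d=0 → +e1, X_8=(8)
t=8: X=(8), d=1 → -e1, X_9=(7)
t=9: X=(7), d=1 → -e1, X_10=(6)

7


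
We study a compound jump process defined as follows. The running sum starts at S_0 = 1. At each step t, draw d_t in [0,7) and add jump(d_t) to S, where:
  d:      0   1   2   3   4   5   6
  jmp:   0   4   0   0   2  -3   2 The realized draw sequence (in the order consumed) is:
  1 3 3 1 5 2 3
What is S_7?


t=0: S=1, d=1, jump=4, S_1=5
t=1: S=5, d=3, jump=0, S_2=5
t=2: S=5, d=3, jump=0, S_3=5
t=3: S=5, d=1, jump=4, S_4=9
t=4: S=9, d=5, jump=-3, S_5=6
t=5: S=6, d=2, jump=0, S_6=6
t=6: S=6, d=3, jump=0, S_7=6

6


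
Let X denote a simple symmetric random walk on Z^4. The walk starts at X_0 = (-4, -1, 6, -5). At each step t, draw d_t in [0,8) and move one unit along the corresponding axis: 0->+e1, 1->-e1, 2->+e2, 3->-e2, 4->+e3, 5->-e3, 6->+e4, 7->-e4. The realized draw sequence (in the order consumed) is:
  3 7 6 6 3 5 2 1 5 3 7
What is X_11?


t=0: X=(-4, -1, 6, -5), d=3 → -e2, X_1=(-4, -2, 6, -5)
t=1: X=(-4, -2, 6, -5), d=7 → -e4, X_2=(-4, -2, 6, -6)
t=2: X=(-4, -2, 6, -6), d=6 → +e4, X_3=(-4, -2, 6, -5)
t=3: X=(-4, -2, 6, -5), d=6 → +e4, X_4=(-4, -2, 6, -4)
t=4: X=(-4, -2, 6, -4), d=3 → -e2, X_5=(-4, -3, 6, -4)
t=5: X=(-4, -3, 6, -4), d=5 → -e3, X_6=(-4, -3, 5, -4)
t=6: X=(-4, -3, 5, -4), d=2 → +e2, X_7=(-4, -2, 5, -4)
t=7: X=(-4, -2, 5, -4), d=1 → -e1, X_8=(-5, -2, 5, -4)
t=8: X=(-5, -2, 5, -4), d=5 → -e3, X_9=(-5, -2, 4, -4)
t=9: X=(-5, -2, 4, -4), d=3 → -e2, X_10=(-5, -3, 4, -4)
t=10: X=(-5, -3, 4, -4), d=7 → -e4, X_11=(-5, -3, 4, -5)

(-5, -3, 4, -5)


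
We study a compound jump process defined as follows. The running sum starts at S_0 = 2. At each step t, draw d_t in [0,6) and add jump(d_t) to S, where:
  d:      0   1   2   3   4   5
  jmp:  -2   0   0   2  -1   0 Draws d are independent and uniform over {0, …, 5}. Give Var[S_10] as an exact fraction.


265/18

Outcome values over d=0..5: [-2, 0, 0, 2, -1, 0]
Σy = -1, Σy² = 9, M = 6
μ = -1/6 = -1/6,  σ² = 9/6 − (-1/6)² = 53/36
Independent increments: Var[S_10] = 10·σ² = 10·(53/36) = 265/18


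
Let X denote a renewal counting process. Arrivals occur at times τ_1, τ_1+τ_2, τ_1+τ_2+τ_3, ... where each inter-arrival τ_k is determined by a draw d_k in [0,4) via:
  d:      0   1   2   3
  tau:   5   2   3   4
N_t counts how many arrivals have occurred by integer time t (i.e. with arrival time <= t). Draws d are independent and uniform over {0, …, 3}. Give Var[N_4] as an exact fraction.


71/256

Inter-arrival values over d=0..3: [5, 2, 3, 4]
Each d has probability 1/4, so the pmf of τ is: f(2) = 1/4, f(3) = 1/4, f(4) = 1/4, f(5) = 1/4
Let p_n(j) = P(N_n = j), with p_0 = [1]. Condition on τ_1: p_n(0) = P(τ > n), and for j >= 1, p_n(j) = Σ_{k<=n} f(k)·p_{n−k}(j−1)
p_1 = [1]  (j = 0)
p_2 = [3/4, 1/4]  (j = 0..1)
p_3 = [1/2, 1/2]  (j = 0..1)
p_4 = [1/4, 11/16, 1/16]  (j = 0..2)
E[N_4] = Σ j·p_4(j) = 13/16;  E[N_4²] = Σ j²·p_4(j) = 15/16
Var[N_4] = 15/16 − (13/16)² = 71/256


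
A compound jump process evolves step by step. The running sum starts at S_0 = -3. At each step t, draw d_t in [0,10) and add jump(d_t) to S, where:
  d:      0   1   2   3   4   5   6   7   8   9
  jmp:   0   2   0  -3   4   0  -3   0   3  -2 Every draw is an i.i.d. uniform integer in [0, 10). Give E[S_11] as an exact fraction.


Outcome values over d=0..9: [0, 2, 0, -3, 4, 0, -3, 0, 3, -2]
Σy = 1, Σy² = 51, M = 10
μ = 1/10 = 1/10,  σ² = 51/10 − (1/10)² = 509/100
E[S_11] = -3 + 11·(1/10) = -19/10

-19/10


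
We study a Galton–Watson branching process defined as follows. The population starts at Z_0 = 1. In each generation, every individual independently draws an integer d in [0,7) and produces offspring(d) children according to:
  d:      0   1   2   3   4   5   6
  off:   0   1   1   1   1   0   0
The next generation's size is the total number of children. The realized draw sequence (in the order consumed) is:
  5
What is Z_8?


gen 0: Z_0=1, draws=[5], offspring=[0], Z_1=0
gen 1: Z_1=0, draws=[], offspring=[], Z_2=0
gen 2: Z_2=0, draws=[], offspring=[], Z_3=0
gen 3: Z_3=0, draws=[], offspring=[], Z_4=0
gen 4: Z_4=0, draws=[], offspring=[], Z_5=0
gen 5: Z_5=0, draws=[], offspring=[], Z_6=0
gen 6: Z_6=0, draws=[], offspring=[], Z_7=0
gen 7: Z_7=0, draws=[], offspring=[], Z_8=0

0


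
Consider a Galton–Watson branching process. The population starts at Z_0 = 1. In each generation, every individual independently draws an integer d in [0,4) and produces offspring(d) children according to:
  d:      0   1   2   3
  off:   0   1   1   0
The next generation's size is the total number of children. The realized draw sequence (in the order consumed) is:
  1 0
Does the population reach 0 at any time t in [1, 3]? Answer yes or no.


yes

gen 0: Z_0=1, draws=[1], offspring=[1], Z_1=1
gen 1: Z_1=1, draws=[0], offspring=[0], Z_2=0
gen 2: Z_2=0, draws=[], offspring=[], Z_3=0


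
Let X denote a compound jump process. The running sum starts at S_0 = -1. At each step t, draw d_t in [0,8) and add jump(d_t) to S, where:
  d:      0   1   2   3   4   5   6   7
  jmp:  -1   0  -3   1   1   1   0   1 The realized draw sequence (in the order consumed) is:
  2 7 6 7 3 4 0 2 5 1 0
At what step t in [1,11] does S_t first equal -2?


t=0: S=-1, d=2, jump=-3, S_1=-4
t=1: S=-4, d=7, jump=1, S_2=-3
t=2: S=-3, d=6, jump=0, S_3=-3
t=3: S=-3, d=7, jump=1, S_4=-2
t=4: S=-2, d=3, jump=1, S_5=-1
t=5: S=-1, d=4, jump=1, S_6=0
t=6: S=0, d=0, jump=-1, S_7=-1
t=7: S=-1, d=2, jump=-3, S_8=-4
t=8: S=-4, d=5, jump=1, S_9=-3
t=9: S=-3, d=1, jump=0, S_10=-3
t=10: S=-3, d=0, jump=-1, S_11=-4

4


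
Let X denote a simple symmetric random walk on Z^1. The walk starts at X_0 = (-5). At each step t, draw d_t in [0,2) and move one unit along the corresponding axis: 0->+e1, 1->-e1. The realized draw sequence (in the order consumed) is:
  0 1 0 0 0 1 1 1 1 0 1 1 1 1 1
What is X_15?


t=0: X=(-5), d=0 → +e1, X_1=(-4)
t=1: X=(-4), d=1 → -e1, X_2=(-5)
t=2: X=(-5), d=0 → +e1, X_3=(-4)
t=3: X=(-4), d=0 → +e1, X_4=(-3)
t=4: X=(-3), d=0 → +e1, X_5=(-2)
t=5: X=(-2), d=1 → -e1, X_6=(-3)
t=6: X=(-3), d=1 → -e1, X_7=(-4)
t=7: X=(-4), d=1 → -e1, X_8=(-5)
t=8: X=(-5), d=1 → -e1, X_9=(-6)
t=9: X=(-6), d=0 → +e1, X_10=(-5)
t=10: X=(-5), d=1 → -e1, X_11=(-6)
t=11: X=(-6), d=1 → -e1, X_12=(-7)
t=12: X=(-7), d=1 → -e1, X_13=(-8)
t=13: X=(-8), d=1 → -e1, X_14=(-9)
t=14: X=(-9), d=1 → -e1, X_15=(-10)

(-10)


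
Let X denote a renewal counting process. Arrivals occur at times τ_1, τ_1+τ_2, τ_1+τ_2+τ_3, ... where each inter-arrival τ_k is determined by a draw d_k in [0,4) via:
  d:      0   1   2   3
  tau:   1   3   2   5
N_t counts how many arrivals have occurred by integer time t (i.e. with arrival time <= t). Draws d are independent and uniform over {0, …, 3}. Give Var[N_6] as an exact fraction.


Inter-arrival values over d=0..3: [1, 3, 2, 5]
Each d has probability 1/4, so the pmf of τ is: f(1) = 1/4, f(2) = 1/4, f(3) = 1/4, f(5) = 1/4
Let p_n(j) = P(N_n = j), with p_0 = [1]. Condition on τ_1: p_n(0) = P(τ > n), and for j >= 1, p_n(j) = Σ_{k<=n} f(k)·p_{n−k}(j−1)
p_1 = [3/4, 1/4]  (j = 0..1)
p_2 = [1/2, 7/16, 1/16]  (j = 0..2)
p_3 = [1/4, 9/16, 11/64, 1/64]  (j = 0..3)
p_4 = [1/4, 3/8, 5/16, 15/256, 1/256]  (j = 0..4)
p_5 = [0, 1/2, 11/32, 35/256, 19/1024, 1/1024]  (j = 0..5)
p_6 = [0, 5/16, 27/64, 53/256, 27/512, 23/4096, 1/4096]  (j = 0..6)
E[N_6] = Σ j·p_6(j) = 8265/4096;  E[N_6²] = Σ j²·p_6(j) = 19891/4096
Var[N_6] = 19891/4096 − (8265/4096)² = 13163311/16777216

13163311/16777216


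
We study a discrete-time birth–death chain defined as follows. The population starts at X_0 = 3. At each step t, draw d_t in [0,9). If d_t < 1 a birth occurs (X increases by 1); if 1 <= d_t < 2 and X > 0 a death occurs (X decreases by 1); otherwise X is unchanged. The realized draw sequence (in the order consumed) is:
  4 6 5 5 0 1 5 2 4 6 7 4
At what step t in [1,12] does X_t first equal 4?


t=0: X=3, d=4 → hold, X_1=3
t=1: X=3, d=6 → hold, X_2=3
t=2: X=3, d=5 → hold, X_3=3
t=3: X=3, d=5 → hold, X_4=3
t=4: X=3, d=0 → birth, X_5=4
t=5: X=4, d=1 → death, X_6=3
t=6: X=3, d=5 → hold, X_7=3
t=7: X=3, d=2 → hold, X_8=3
t=8: X=3, d=4 → hold, X_9=3
t=9: X=3, d=6 → hold, X_10=3
t=10: X=3, d=7 → hold, X_11=3
t=11: X=3, d=4 → hold, X_12=3

5


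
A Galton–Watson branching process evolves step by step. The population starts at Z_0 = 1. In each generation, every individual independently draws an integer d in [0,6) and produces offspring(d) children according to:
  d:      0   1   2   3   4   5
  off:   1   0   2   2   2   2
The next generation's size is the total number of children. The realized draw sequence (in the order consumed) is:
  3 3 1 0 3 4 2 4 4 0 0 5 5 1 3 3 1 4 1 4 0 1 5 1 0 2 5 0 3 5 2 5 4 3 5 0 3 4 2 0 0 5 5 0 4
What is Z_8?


gen 0: Z_0=1, draws=[3], offspring=[2], Z_1=2
gen 1: Z_1=2, draws=[3, 1], offspring=[2, 0], Z_2=2
gen 2: Z_2=2, draws=[0, 3], offspring=[1, 2], Z_3=3
gen 3: Z_3=3, draws=[4, 2, 4], offspring=[2, 2, 2], Z_4=6
gen 4: Z_4=6, draws=[4, 0, 0, 5, 5, 1], offspring=[2, 1, 1, 2, 2, 0], Z_5=8
gen 5: Z_5=8, draws=[3, 3, 1, 4, 1, 4, 0, 1], offspring=[2, 2, 0, 2, 0, 2, 1, 0], Z_6=9
gen 6: Z_6=9, draws=[5, 1, 0, 2, 5, 0, 3, 5, 2], offspring=[2, 0, 1, 2, 2, 1, 2, 2, 2], Z_7=14
gen 7: Z_7=14, draws=[5, 4, 3, 5, 0, 3, 4, 2, 0, 0, 5, 5, 0, 4], offspring=[2, 2, 2, 2, 1, 2, 2, 2, 1, 1, 2, 2, 1, 2], Z_8=24

24


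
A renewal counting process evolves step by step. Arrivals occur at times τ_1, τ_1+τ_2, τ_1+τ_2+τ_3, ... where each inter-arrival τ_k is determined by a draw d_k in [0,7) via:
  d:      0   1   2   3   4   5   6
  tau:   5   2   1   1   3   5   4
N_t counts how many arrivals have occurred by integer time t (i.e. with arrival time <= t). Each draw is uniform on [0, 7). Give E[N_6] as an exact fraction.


Inter-arrival values over d=0..6: [5, 2, 1, 1, 3, 5, 4]
Each d has probability 1/7, so the pmf of τ is: f(1) = 2/7, f(2) = 1/7, f(3) = 1/7, f(4) = 1/7, f(5) = 2/7
Renewal equation for m(n) = E[N_n]: condition on τ_1 = k (if k <= n, one arrival plus a fresh copy on the remaining n−k steps): m(n) = F(n) + Σ_{k<=n} f(k)·m(n−k), where F(n) = P(τ <= n) and m(0) = 0
m(1) = F(1) = 2/7
m(2) = F(2) + f(1)·m(1) = 3/7 + 2/7·2/7 = 25/49
m(3) = F(3) + f(1)·m(2) + f(2)·m(1) = 4/7 + 2/7·25/49 + 1/7·2/7 = 260/343
m(4) = F(4) + f(1)·m(3) + f(2)·m(2) + f(3)·m(1) = 5/7 + 2/7·260/343 + 1/7·25/49 + 1/7·2/7 = 2508/2401
m(5) = F(5) + f(1)·m(4) + f(2)·m(3) + f(3)·m(2) + f(4)·m(1) = 1 + 2/7·2508/2401 + 1/7·260/343 + 1/7·25/49 + 1/7·2/7 = 25554/16807
m(6) = F(6) + f(1)·m(5) + f(2)·m(4) + f(3)·m(3) + f(4)·m(2) + f(5)·m(1) = 1 + 2/7·25554/16807 + 1/7·2508/2401 + 1/7·260/343 + 1/7·25/49 + 2/7·2/7 = 217232/117649
E[N_6] = m(6) = 217232/117649

217232/117649


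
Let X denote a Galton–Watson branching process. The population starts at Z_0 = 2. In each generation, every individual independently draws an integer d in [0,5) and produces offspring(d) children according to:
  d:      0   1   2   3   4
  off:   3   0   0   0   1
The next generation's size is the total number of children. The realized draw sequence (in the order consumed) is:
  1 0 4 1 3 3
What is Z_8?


gen 0: Z_0=2, draws=[1, 0], offspring=[0, 3], Z_1=3
gen 1: Z_1=3, draws=[4, 1, 3], offspring=[1, 0, 0], Z_2=1
gen 2: Z_2=1, draws=[3], offspring=[0], Z_3=0
gen 3: Z_3=0, draws=[], offspring=[], Z_4=0
gen 4: Z_4=0, draws=[], offspring=[], Z_5=0
gen 5: Z_5=0, draws=[], offspring=[], Z_6=0
gen 6: Z_6=0, draws=[], offspring=[], Z_7=0
gen 7: Z_7=0, draws=[], offspring=[], Z_8=0

0


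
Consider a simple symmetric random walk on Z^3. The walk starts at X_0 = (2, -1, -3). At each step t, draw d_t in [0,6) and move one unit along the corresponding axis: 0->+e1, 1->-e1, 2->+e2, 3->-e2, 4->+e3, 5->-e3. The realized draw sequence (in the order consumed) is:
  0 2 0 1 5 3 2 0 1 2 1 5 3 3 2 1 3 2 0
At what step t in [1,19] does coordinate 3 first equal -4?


5

t=0: X=(2, -1, -3), d=0 → +e1, X_1=(3, -1, -3)
t=1: X=(3, -1, -3), d=2 → +e2, X_2=(3, 0, -3)
t=2: X=(3, 0, -3), d=0 → +e1, X_3=(4, 0, -3)
t=3: X=(4, 0, -3), d=1 → -e1, X_4=(3, 0, -3)
t=4: X=(3, 0, -3), d=5 → -e3, X_5=(3, 0, -4)
t=5: X=(3, 0, -4), d=3 → -e2, X_6=(3, -1, -4)
t=6: X=(3, -1, -4), d=2 → +e2, X_7=(3, 0, -4)
t=7: X=(3, 0, -4), d=0 → +e1, X_8=(4, 0, -4)
t=8: X=(4, 0, -4), d=1 → -e1, X_9=(3, 0, -4)
t=9: X=(3, 0, -4), d=2 → +e2, X_10=(3, 1, -4)
t=10: X=(3, 1, -4), d=1 → -e1, X_11=(2, 1, -4)
t=11: X=(2, 1, -4), d=5 → -e3, X_12=(2, 1, -5)
t=12: X=(2, 1, -5), d=3 → -e2, X_13=(2, 0, -5)
t=13: X=(2, 0, -5), d=3 → -e2, X_14=(2, -1, -5)
t=14: X=(2, -1, -5), d=2 → +e2, X_15=(2, 0, -5)
t=15: X=(2, 0, -5), d=1 → -e1, X_16=(1, 0, -5)
t=16: X=(1, 0, -5), d=3 → -e2, X_17=(1, -1, -5)
t=17: X=(1, -1, -5), d=2 → +e2, X_18=(1, 0, -5)
t=18: X=(1, 0, -5), d=0 → +e1, X_19=(2, 0, -5)


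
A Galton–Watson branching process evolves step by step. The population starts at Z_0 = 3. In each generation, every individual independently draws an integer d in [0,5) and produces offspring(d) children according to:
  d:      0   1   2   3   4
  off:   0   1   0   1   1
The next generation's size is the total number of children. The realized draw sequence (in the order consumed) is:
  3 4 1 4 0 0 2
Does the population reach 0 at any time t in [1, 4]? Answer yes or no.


yes

gen 0: Z_0=3, draws=[3, 4, 1], offspring=[1, 1, 1], Z_1=3
gen 1: Z_1=3, draws=[4, 0, 0], offspring=[1, 0, 0], Z_2=1
gen 2: Z_2=1, draws=[2], offspring=[0], Z_3=0
gen 3: Z_3=0, draws=[], offspring=[], Z_4=0


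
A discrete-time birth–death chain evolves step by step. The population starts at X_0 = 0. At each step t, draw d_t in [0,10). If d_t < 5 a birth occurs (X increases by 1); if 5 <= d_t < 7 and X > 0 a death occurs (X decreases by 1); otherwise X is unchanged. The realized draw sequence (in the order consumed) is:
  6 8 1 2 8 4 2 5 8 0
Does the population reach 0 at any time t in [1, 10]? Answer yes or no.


t=0: X=0, d=6 → hold, X_1=0
t=1: X=0, d=8 → hold, X_2=0
t=2: X=0, d=1 → birth, X_3=1
t=3: X=1, d=2 → birth, X_4=2
t=4: X=2, d=8 → hold, X_5=2
t=5: X=2, d=4 → birth, X_6=3
t=6: X=3, d=2 → birth, X_7=4
t=7: X=4, d=5 → death, X_8=3
t=8: X=3, d=8 → hold, X_9=3
t=9: X=3, d=0 → birth, X_10=4

yes


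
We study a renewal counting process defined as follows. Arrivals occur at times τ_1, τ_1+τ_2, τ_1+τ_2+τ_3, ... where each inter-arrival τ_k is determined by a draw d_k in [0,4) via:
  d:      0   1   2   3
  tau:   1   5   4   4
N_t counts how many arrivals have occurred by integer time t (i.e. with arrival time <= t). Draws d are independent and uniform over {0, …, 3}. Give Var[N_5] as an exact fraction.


Inter-arrival values over d=0..3: [1, 5, 4, 4]
Each d has probability 1/4, so the pmf of τ is: f(1) = 1/4, f(4) = 1/2, f(5) = 1/4
Let p_n(j) = P(N_n = j), with p_0 = [1]. Condition on τ_1: p_n(0) = P(τ > n), and for j >= 1, p_n(j) = Σ_{k<=n} f(k)·p_{n−k}(j−1)
p_1 = [3/4, 1/4]  (j = 0..1)
p_2 = [3/4, 3/16, 1/16]  (j = 0..2)
p_3 = [3/4, 3/16, 3/64, 1/64]  (j = 0..3)
p_4 = [1/4, 11/16, 3/64, 3/256, 1/256]  (j = 0..4)
p_5 = [0, 11/16, 19/64, 3/256, 3/1024, 1/1024]  (j = 0..5)
E[N_5] = Σ j·p_5(j) = 1365/1024;  E[N_5²] = Σ j²·p_5(j) = 2101/1024
Var[N_5] = 2101/1024 − (1365/1024)² = 288199/1048576

288199/1048576


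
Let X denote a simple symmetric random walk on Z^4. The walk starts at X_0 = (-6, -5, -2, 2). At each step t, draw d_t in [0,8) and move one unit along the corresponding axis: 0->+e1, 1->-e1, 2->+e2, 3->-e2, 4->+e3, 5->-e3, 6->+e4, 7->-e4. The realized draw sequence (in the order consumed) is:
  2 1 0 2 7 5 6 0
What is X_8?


t=0: X=(-6, -5, -2, 2), d=2 → +e2, X_1=(-6, -4, -2, 2)
t=1: X=(-6, -4, -2, 2), d=1 → -e1, X_2=(-7, -4, -2, 2)
t=2: X=(-7, -4, -2, 2), d=0 → +e1, X_3=(-6, -4, -2, 2)
t=3: X=(-6, -4, -2, 2), d=2 → +e2, X_4=(-6, -3, -2, 2)
t=4: X=(-6, -3, -2, 2), d=7 → -e4, X_5=(-6, -3, -2, 1)
t=5: X=(-6, -3, -2, 1), d=5 → -e3, X_6=(-6, -3, -3, 1)
t=6: X=(-6, -3, -3, 1), d=6 → +e4, X_7=(-6, -3, -3, 2)
t=7: X=(-6, -3, -3, 2), d=0 → +e1, X_8=(-5, -3, -3, 2)

(-5, -3, -3, 2)


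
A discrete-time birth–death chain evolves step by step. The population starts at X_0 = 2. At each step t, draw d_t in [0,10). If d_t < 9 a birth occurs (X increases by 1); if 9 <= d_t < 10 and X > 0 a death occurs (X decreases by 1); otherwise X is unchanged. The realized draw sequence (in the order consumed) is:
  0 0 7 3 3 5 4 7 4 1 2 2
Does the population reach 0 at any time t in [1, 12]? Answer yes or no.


no

t=0: X=2, d=0 → birth, X_1=3
t=1: X=3, d=0 → birth, X_2=4
t=2: X=4, d=7 → birth, X_3=5
t=3: X=5, d=3 → birth, X_4=6
t=4: X=6, d=3 → birth, X_5=7
t=5: X=7, d=5 → birth, X_6=8
t=6: X=8, d=4 → birth, X_7=9
t=7: X=9, d=7 → birth, X_8=10
t=8: X=10, d=4 → birth, X_9=11
t=9: X=11, d=1 → birth, X_10=12
t=10: X=12, d=2 → birth, X_11=13
t=11: X=13, d=2 → birth, X_12=14


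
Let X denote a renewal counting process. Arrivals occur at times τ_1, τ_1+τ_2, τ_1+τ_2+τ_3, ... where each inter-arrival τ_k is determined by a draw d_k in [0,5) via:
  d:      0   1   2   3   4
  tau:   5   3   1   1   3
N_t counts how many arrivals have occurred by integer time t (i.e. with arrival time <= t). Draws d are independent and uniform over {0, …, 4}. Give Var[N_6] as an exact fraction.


214974324/244140625

Inter-arrival values over d=0..4: [5, 3, 1, 1, 3]
Each d has probability 1/5, so the pmf of τ is: f(1) = 2/5, f(3) = 2/5, f(5) = 1/5
Let p_n(j) = P(N_n = j), with p_0 = [1]. Condition on τ_1: p_n(0) = P(τ > n), and for j >= 1, p_n(j) = Σ_{k<=n} f(k)·p_{n−k}(j−1)
p_1 = [3/5, 2/5]  (j = 0..1)
p_2 = [3/5, 6/25, 4/25]  (j = 0..2)
p_3 = [1/5, 16/25, 12/125, 8/125]  (j = 0..3)
p_4 = [1/5, 8/25, 52/125, 24/625, 16/625]  (j = 0..4)
p_5 = [0, 13/25, 28/125, 144/625, 48/3125, 32/3125]  (j = 0..5)
p_6 = [0, 1/5, 68/125, 16/125, 368/3125, 96/15625, 64/15625]  (j = 0..6)
E[N_6] = Σ j·p_6(j) = 34349/15625;  E[N_6²] = Σ j²·p_6(j) = 89269/15625
Var[N_6] = 89269/15625 − (34349/15625)² = 214974324/244140625


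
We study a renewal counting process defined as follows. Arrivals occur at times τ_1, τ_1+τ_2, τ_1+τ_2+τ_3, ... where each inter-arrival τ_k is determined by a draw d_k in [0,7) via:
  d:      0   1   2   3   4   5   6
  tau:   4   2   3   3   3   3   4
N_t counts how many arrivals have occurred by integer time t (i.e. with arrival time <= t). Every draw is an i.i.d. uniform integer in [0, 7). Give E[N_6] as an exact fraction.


547/343

Inter-arrival values over d=0..6: [4, 2, 3, 3, 3, 3, 4]
Each d has probability 1/7, so the pmf of τ is: f(2) = 1/7, f(3) = 4/7, f(4) = 2/7
Renewal equation for m(n) = E[N_n]: condition on τ_1 = k (if k <= n, one arrival plus a fresh copy on the remaining n−k steps): m(n) = F(n) + Σ_{k<=n} f(k)·m(n−k), where F(n) = P(τ <= n) and m(0) = 0
m(1) = F(1) = 0
m(2) = F(2) = 1/7
m(3) = F(3) = 5/7
m(4) = F(4) + f(2)·m(2) = 1 + 1/7·1/7 = 50/49
m(5) = F(5) + f(2)·m(3) + f(3)·m(2) = 1 + 1/7·5/7 + 4/7·1/7 = 58/49
m(6) = F(6) + f(2)·m(4) + f(3)·m(3) + f(4)·m(2) = 1 + 1/7·50/49 + 4/7·5/7 + 2/7·1/7 = 547/343
E[N_6] = m(6) = 547/343


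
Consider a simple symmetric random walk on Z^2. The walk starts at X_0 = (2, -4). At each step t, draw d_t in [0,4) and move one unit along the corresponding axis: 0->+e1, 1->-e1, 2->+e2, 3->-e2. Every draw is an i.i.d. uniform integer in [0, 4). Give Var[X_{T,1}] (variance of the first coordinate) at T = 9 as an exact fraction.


9/2

Outcome values over d=0..3: [1, -1, 0, 0]
Σy = 0, Σy² = 2, M = 4
μ = 0/4 = 0,  σ² = 2/4 − (0)² = 1/2
Independent increments: Var[X_9] = 9·σ² = 9·(1/2) = 9/2


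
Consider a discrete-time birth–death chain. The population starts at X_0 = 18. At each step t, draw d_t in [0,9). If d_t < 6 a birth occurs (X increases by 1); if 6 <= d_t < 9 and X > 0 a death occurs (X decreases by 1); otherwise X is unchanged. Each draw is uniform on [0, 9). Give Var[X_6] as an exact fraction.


16/3

X can drop by at most 1 per step and X_0 = 18 > T = 6, so X_t >= 18 − t >= 12 > 0 for every t <= 6: the floor at 0 (the 'and X > 0' condition) never binds. Hence X_6 = X_0 + Σ_{t<6} Y_t with i.i.d. increments Y_t = y(d_t) ∈ {+1, −1, 0}.
Outcome values over d=0..8: [1, 1, 1, 1, 1, 1, -1, -1, -1]
Σy = 3, Σy² = 9, M = 9
μ = 3/9 = 1/3,  σ² = 9/9 − (1/3)² = 8/9
Independent increments: Var[X_6] = 6·σ² = 6·(8/9) = 16/3


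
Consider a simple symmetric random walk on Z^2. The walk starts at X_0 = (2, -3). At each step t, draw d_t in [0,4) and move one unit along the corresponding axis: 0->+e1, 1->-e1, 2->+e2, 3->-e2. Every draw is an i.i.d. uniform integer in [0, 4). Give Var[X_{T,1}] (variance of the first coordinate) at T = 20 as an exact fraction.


10

Outcome values over d=0..3: [1, -1, 0, 0]
Σy = 0, Σy² = 2, M = 4
μ = 0/4 = 0,  σ² = 2/4 − (0)² = 1/2
Independent increments: Var[X_20] = 20·σ² = 20·(1/2) = 10


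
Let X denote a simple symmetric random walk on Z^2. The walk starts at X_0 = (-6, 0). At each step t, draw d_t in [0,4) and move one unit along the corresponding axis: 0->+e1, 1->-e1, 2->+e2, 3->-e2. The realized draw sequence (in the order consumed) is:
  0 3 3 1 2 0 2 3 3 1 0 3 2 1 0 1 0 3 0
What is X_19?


(-4, -3)

t=0: X=(-6, 0), d=0 → +e1, X_1=(-5, 0)
t=1: X=(-5, 0), d=3 → -e2, X_2=(-5, -1)
t=2: X=(-5, -1), d=3 → -e2, X_3=(-5, -2)
t=3: X=(-5, -2), d=1 → -e1, X_4=(-6, -2)
t=4: X=(-6, -2), d=2 → +e2, X_5=(-6, -1)
t=5: X=(-6, -1), d=0 → +e1, X_6=(-5, -1)
t=6: X=(-5, -1), d=2 → +e2, X_7=(-5, 0)
t=7: X=(-5, 0), d=3 → -e2, X_8=(-5, -1)
t=8: X=(-5, -1), d=3 → -e2, X_9=(-5, -2)
t=9: X=(-5, -2), d=1 → -e1, X_10=(-6, -2)
t=10: X=(-6, -2), d=0 → +e1, X_11=(-5, -2)
t=11: X=(-5, -2), d=3 → -e2, X_12=(-5, -3)
t=12: X=(-5, -3), d=2 → +e2, X_13=(-5, -2)
t=13: X=(-5, -2), d=1 → -e1, X_14=(-6, -2)
t=14: X=(-6, -2), d=0 → +e1, X_15=(-5, -2)
t=15: X=(-5, -2), d=1 → -e1, X_16=(-6, -2)
t=16: X=(-6, -2), d=0 → +e1, X_17=(-5, -2)
t=17: X=(-5, -2), d=3 → -e2, X_18=(-5, -3)
t=18: X=(-5, -3), d=0 → +e1, X_19=(-4, -3)


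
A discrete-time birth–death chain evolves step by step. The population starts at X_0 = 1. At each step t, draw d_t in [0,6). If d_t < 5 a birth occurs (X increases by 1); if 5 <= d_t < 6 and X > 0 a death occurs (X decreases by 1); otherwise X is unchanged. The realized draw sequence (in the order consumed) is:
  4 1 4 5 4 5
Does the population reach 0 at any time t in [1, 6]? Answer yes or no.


t=0: X=1, d=4 → birth, X_1=2
t=1: X=2, d=1 → birth, X_2=3
t=2: X=3, d=4 → birth, X_3=4
t=3: X=4, d=5 → death, X_4=3
t=4: X=3, d=4 → birth, X_5=4
t=5: X=4, d=5 → death, X_6=3

no


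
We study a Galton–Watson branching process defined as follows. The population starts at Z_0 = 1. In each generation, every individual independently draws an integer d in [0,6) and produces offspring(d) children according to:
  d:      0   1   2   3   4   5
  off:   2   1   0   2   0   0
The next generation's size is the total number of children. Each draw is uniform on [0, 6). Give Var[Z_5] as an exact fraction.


Outcome values over d=0..5: [2, 1, 0, 2, 0, 0]
Σy = 5, Σy² = 9, M = 6
μ = 5/6 = 5/6,  σ² = 9/6 − (5/6)² = 29/36
V_0 = 0, E_0 = 1
V_1 = 29/36·E_0 + (5/6)²·V_0 = 29/36;  E_1 = 5/6
V_2 = 29/36·E_1 + (5/6)²·V_1 = 1595/1296;  E_2 = 25/36
V_3 = 29/36·E_2 + (5/6)²·V_2 = 65975/46656;  E_3 = 125/216
V_4 = 29/36·E_3 + (5/6)²·V_3 = 2432375/1679616;  E_4 = 625/1296
V_5 = 29/36·E_4 + (5/6)²·V_4 = 84299375/60466176;  E_5 = 3125/7776

84299375/60466176


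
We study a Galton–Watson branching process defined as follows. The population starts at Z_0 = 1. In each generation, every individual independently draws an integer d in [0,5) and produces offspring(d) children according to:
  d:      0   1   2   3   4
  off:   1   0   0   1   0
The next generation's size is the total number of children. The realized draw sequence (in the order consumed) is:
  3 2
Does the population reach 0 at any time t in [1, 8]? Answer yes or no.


yes

gen 0: Z_0=1, draws=[3], offspring=[1], Z_1=1
gen 1: Z_1=1, draws=[2], offspring=[0], Z_2=0
gen 2: Z_2=0, draws=[], offspring=[], Z_3=0
gen 3: Z_3=0, draws=[], offspring=[], Z_4=0
gen 4: Z_4=0, draws=[], offspring=[], Z_5=0
gen 5: Z_5=0, draws=[], offspring=[], Z_6=0
gen 6: Z_6=0, draws=[], offspring=[], Z_7=0
gen 7: Z_7=0, draws=[], offspring=[], Z_8=0


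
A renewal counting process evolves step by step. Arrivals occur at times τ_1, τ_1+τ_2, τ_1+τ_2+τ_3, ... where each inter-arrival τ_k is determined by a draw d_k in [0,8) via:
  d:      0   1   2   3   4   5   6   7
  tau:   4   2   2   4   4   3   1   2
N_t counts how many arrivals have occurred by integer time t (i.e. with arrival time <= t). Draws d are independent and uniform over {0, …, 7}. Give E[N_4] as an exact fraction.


Inter-arrival values over d=0..7: [4, 2, 2, 4, 4, 3, 1, 2]
Each d has probability 1/8, so the pmf of τ is: f(1) = 1/8, f(2) = 3/8, f(3) = 1/8, f(4) = 3/8
Renewal equation for m(n) = E[N_n]: condition on τ_1 = k (if k <= n, one arrival plus a fresh copy on the remaining n−k steps): m(n) = F(n) + Σ_{k<=n} f(k)·m(n−k), where F(n) = P(τ <= n) and m(0) = 0
m(1) = F(1) = 1/8
m(2) = F(2) + f(1)·m(1) = 1/2 + 1/8·1/8 = 33/64
m(3) = F(3) + f(1)·m(2) + f(2)·m(1) = 5/8 + 1/8·33/64 + 3/8·1/8 = 377/512
m(4) = F(4) + f(1)·m(3) + f(2)·m(2) + f(3)·m(1) = 1 + 1/8·377/512 + 3/8·33/64 + 1/8·1/8 = 5329/4096
E[N_4] = m(4) = 5329/4096

5329/4096


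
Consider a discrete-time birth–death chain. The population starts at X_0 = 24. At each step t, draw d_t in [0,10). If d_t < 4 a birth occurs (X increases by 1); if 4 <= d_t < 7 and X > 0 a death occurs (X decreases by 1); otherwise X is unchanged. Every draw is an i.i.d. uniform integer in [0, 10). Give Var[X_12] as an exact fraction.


X can drop by at most 1 per step and X_0 = 24 > T = 12, so X_t >= 24 − t >= 12 > 0 for every t <= 12: the floor at 0 (the 'and X > 0' condition) never binds. Hence X_12 = X_0 + Σ_{t<12} Y_t with i.i.d. increments Y_t = y(d_t) ∈ {+1, −1, 0}.
Outcome values over d=0..9: [1, 1, 1, 1, -1, -1, -1, 0, 0, 0]
Σy = 1, Σy² = 7, M = 10
μ = 1/10 = 1/10,  σ² = 7/10 − (1/10)² = 69/100
Independent increments: Var[X_12] = 12·σ² = 12·(69/100) = 207/25

207/25


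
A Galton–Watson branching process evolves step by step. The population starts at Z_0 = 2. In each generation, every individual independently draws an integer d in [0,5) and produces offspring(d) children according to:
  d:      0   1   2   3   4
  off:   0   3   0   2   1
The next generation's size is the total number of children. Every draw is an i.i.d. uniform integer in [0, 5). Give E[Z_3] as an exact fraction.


Outcome values over d=0..4: [0, 3, 0, 2, 1]
Σy = 6, Σy² = 14, M = 5
μ = 6/5 = 6/5,  σ² = 14/5 − (6/5)² = 34/25
E[Z_0] = 2
E[Z_1] = 6/5·E[Z_0] = 12/5
E[Z_2] = 6/5·E[Z_1] = 72/25
E[Z_3] = 6/5·E[Z_2] = 432/125

432/125


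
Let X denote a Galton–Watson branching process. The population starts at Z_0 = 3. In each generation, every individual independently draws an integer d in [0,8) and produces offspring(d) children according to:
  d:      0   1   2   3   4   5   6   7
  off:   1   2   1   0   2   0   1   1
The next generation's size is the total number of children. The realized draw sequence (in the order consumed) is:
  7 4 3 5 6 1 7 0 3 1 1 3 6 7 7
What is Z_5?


gen 0: Z_0=3, draws=[7, 4, 3], offspring=[1, 2, 0], Z_1=3
gen 1: Z_1=3, draws=[5, 6, 1], offspring=[0, 1, 2], Z_2=3
gen 2: Z_2=3, draws=[7, 0, 3], offspring=[1, 1, 0], Z_3=2
gen 3: Z_3=2, draws=[1, 1], offspring=[2, 2], Z_4=4
gen 4: Z_4=4, draws=[3, 6, 7, 7], offspring=[0, 1, 1, 1], Z_5=3

3


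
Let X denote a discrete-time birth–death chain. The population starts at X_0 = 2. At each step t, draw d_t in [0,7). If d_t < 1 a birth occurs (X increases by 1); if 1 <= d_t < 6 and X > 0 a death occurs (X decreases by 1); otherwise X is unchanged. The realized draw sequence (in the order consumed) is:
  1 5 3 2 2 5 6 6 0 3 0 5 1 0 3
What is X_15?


0

t=0: X=2, d=1 → death, X_1=1
t=1: X=1, d=5 → death, X_2=0
t=2: X=0, d=3 → hold, X_3=0
t=3: X=0, d=2 → hold, X_4=0
t=4: X=0, d=2 → hold, X_5=0
t=5: X=0, d=5 → hold, X_6=0
t=6: X=0, d=6 → hold, X_7=0
t=7: X=0, d=6 → hold, X_8=0
t=8: X=0, d=0 → birth, X_9=1
t=9: X=1, d=3 → death, X_10=0
t=10: X=0, d=0 → birth, X_11=1
t=11: X=1, d=5 → death, X_12=0
t=12: X=0, d=1 → hold, X_13=0
t=13: X=0, d=0 → birth, X_14=1
t=14: X=1, d=3 → death, X_15=0


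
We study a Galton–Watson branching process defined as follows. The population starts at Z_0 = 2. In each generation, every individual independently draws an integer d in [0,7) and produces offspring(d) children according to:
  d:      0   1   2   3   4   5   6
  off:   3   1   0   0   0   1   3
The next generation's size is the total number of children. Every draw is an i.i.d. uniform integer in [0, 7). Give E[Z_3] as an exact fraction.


1024/343

Outcome values over d=0..6: [3, 1, 0, 0, 0, 1, 3]
Σy = 8, Σy² = 20, M = 7
μ = 8/7 = 8/7,  σ² = 20/7 − (8/7)² = 76/49
E[Z_0] = 2
E[Z_1] = 8/7·E[Z_0] = 16/7
E[Z_2] = 8/7·E[Z_1] = 128/49
E[Z_3] = 8/7·E[Z_2] = 1024/343


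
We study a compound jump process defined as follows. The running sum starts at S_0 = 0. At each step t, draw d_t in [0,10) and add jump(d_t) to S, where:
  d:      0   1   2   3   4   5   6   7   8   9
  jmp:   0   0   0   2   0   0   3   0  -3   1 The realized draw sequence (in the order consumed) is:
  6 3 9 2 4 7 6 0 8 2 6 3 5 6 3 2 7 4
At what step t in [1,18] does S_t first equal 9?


7

t=0: S=0, d=6, jump=3, S_1=3
t=1: S=3, d=3, jump=2, S_2=5
t=2: S=5, d=9, jump=1, S_3=6
t=3: S=6, d=2, jump=0, S_4=6
t=4: S=6, d=4, jump=0, S_5=6
t=5: S=6, d=7, jump=0, S_6=6
t=6: S=6, d=6, jump=3, S_7=9
t=7: S=9, d=0, jump=0, S_8=9
t=8: S=9, d=8, jump=-3, S_9=6
t=9: S=6, d=2, jump=0, S_10=6
t=10: S=6, d=6, jump=3, S_11=9
t=11: S=9, d=3, jump=2, S_12=11
t=12: S=11, d=5, jump=0, S_13=11
t=13: S=11, d=6, jump=3, S_14=14
t=14: S=14, d=3, jump=2, S_15=16
t=15: S=16, d=2, jump=0, S_16=16
t=16: S=16, d=7, jump=0, S_17=16
t=17: S=16, d=4, jump=0, S_18=16


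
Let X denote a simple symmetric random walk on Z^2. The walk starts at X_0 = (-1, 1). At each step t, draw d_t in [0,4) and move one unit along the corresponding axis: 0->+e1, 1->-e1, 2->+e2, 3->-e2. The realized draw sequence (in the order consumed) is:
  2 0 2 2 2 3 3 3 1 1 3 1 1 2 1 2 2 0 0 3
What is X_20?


(-3, 3)

t=0: X=(-1, 1), d=2 → +e2, X_1=(-1, 2)
t=1: X=(-1, 2), d=0 → +e1, X_2=(0, 2)
t=2: X=(0, 2), d=2 → +e2, X_3=(0, 3)
t=3: X=(0, 3), d=2 → +e2, X_4=(0, 4)
t=4: X=(0, 4), d=2 → +e2, X_5=(0, 5)
t=5: X=(0, 5), d=3 → -e2, X_6=(0, 4)
t=6: X=(0, 4), d=3 → -e2, X_7=(0, 3)
t=7: X=(0, 3), d=3 → -e2, X_8=(0, 2)
t=8: X=(0, 2), d=1 → -e1, X_9=(-1, 2)
t=9: X=(-1, 2), d=1 → -e1, X_10=(-2, 2)
t=10: X=(-2, 2), d=3 → -e2, X_11=(-2, 1)
t=11: X=(-2, 1), d=1 → -e1, X_12=(-3, 1)
t=12: X=(-3, 1), d=1 → -e1, X_13=(-4, 1)
t=13: X=(-4, 1), d=2 → +e2, X_14=(-4, 2)
t=14: X=(-4, 2), d=1 → -e1, X_15=(-5, 2)
t=15: X=(-5, 2), d=2 → +e2, X_16=(-5, 3)
t=16: X=(-5, 3), d=2 → +e2, X_17=(-5, 4)
t=17: X=(-5, 4), d=0 → +e1, X_18=(-4, 4)
t=18: X=(-4, 4), d=0 → +e1, X_19=(-3, 4)
t=19: X=(-3, 4), d=3 → -e2, X_20=(-3, 3)


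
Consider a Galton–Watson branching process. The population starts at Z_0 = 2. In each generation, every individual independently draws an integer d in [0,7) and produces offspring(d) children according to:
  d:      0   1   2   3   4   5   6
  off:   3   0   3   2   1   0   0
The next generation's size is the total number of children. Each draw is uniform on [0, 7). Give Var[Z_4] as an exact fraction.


242611200/5764801

Outcome values over d=0..6: [3, 0, 3, 2, 1, 0, 0]
Σy = 9, Σy² = 23, M = 7
μ = 9/7 = 9/7,  σ² = 23/7 − (9/7)² = 80/49
V_0 = 0, E_0 = 2
V_1 = 80/49·E_0 + (9/7)²·V_0 = 160/49;  E_1 = 18/7
V_2 = 80/49·E_1 + (9/7)²·V_1 = 23040/2401;  E_2 = 162/49
V_3 = 80/49·E_2 + (9/7)²·V_2 = 2501280/117649;  E_3 = 1458/343
V_4 = 80/49·E_3 + (9/7)²·V_3 = 242611200/5764801;  E_4 = 13122/2401


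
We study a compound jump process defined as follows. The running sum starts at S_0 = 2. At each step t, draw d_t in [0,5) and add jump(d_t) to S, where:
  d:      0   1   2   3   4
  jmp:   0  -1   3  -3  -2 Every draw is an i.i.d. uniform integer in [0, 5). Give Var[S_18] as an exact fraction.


1908/25

Outcome values over d=0..4: [0, -1, 3, -3, -2]
Σy = -3, Σy² = 23, M = 5
μ = -3/5 = -3/5,  σ² = 23/5 − (-3/5)² = 106/25
Independent increments: Var[S_18] = 18·σ² = 18·(106/25) = 1908/25


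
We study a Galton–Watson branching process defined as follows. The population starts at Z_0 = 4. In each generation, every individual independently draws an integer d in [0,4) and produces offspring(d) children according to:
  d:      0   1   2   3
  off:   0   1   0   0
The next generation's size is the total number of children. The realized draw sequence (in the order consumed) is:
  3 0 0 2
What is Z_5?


0

gen 0: Z_0=4, draws=[3, 0, 0, 2], offspring=[0, 0, 0, 0], Z_1=0
gen 1: Z_1=0, draws=[], offspring=[], Z_2=0
gen 2: Z_2=0, draws=[], offspring=[], Z_3=0
gen 3: Z_3=0, draws=[], offspring=[], Z_4=0
gen 4: Z_4=0, draws=[], offspring=[], Z_5=0


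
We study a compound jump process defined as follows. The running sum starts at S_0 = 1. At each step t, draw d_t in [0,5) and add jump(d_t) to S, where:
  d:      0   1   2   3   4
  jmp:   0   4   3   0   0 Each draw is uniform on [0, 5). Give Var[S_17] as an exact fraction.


Outcome values over d=0..4: [0, 4, 3, 0, 0]
Σy = 7, Σy² = 25, M = 5
μ = 7/5 = 7/5,  σ² = 25/5 − (7/5)² = 76/25
Independent increments: Var[S_17] = 17·σ² = 17·(76/25) = 1292/25

1292/25


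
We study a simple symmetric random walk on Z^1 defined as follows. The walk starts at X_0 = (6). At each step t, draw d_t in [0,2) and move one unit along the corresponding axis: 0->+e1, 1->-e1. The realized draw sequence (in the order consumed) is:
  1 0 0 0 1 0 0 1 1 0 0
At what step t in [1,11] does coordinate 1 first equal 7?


t=0: X=(6), d=1 → -e1, X_1=(5)
t=1: X=(5), d=0 → +e1, X_2=(6)
t=2: X=(6), d=0 → +e1, X_3=(7)
t=3: X=(7), d=0 → +e1, X_4=(8)
t=4: X=(8), d=1 → -e1, X_5=(7)
t=5: X=(7), d=0 → +e1, X_6=(8)
t=6: X=(8), d=0 → +e1, X_7=(9)
t=7: X=(9), d=1 → -e1, X_8=(8)
t=8: X=(8), d=1 → -e1, X_9=(7)
t=9: X=(7), d=0 → +e1, X_10=(8)
t=10: X=(8), d=0 → +e1, X_11=(9)

3


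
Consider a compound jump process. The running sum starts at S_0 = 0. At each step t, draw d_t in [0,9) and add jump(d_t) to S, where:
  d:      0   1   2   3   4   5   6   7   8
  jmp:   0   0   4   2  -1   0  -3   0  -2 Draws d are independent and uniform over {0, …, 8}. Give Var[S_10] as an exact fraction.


Outcome values over d=0..8: [0, 0, 4, 2, -1, 0, -3, 0, -2]
Σy = 0, Σy² = 34, M = 9
μ = 0/9 = 0,  σ² = 34/9 − (0)² = 34/9
Independent increments: Var[S_10] = 10·σ² = 10·(34/9) = 340/9

340/9


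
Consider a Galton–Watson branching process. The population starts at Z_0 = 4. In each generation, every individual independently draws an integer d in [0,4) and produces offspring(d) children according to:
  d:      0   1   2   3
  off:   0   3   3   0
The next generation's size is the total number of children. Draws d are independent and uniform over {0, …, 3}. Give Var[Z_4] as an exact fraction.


15795/64

Outcome values over d=0..3: [0, 3, 3, 0]
Σy = 6, Σy² = 18, M = 4
μ = 6/4 = 3/2,  σ² = 18/4 − (3/2)² = 9/4
V_0 = 0, E_0 = 4
V_1 = 9/4·E_0 + (3/2)²·V_0 = 9;  E_1 = 6
V_2 = 9/4·E_1 + (3/2)²·V_1 = 135/4;  E_2 = 9
V_3 = 9/4·E_2 + (3/2)²·V_2 = 1539/16;  E_3 = 27/2
V_4 = 9/4·E_3 + (3/2)²·V_3 = 15795/64;  E_4 = 81/4


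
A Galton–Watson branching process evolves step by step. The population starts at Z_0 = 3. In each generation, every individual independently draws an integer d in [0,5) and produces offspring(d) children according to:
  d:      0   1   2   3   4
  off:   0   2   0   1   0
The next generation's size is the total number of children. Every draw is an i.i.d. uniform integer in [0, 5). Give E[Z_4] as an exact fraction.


243/625

Outcome values over d=0..4: [0, 2, 0, 1, 0]
Σy = 3, Σy² = 5, M = 5
μ = 3/5 = 3/5,  σ² = 5/5 − (3/5)² = 16/25
E[Z_0] = 3
E[Z_1] = 3/5·E[Z_0] = 9/5
E[Z_2] = 3/5·E[Z_1] = 27/25
E[Z_3] = 3/5·E[Z_2] = 81/125
E[Z_4] = 3/5·E[Z_3] = 243/625
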